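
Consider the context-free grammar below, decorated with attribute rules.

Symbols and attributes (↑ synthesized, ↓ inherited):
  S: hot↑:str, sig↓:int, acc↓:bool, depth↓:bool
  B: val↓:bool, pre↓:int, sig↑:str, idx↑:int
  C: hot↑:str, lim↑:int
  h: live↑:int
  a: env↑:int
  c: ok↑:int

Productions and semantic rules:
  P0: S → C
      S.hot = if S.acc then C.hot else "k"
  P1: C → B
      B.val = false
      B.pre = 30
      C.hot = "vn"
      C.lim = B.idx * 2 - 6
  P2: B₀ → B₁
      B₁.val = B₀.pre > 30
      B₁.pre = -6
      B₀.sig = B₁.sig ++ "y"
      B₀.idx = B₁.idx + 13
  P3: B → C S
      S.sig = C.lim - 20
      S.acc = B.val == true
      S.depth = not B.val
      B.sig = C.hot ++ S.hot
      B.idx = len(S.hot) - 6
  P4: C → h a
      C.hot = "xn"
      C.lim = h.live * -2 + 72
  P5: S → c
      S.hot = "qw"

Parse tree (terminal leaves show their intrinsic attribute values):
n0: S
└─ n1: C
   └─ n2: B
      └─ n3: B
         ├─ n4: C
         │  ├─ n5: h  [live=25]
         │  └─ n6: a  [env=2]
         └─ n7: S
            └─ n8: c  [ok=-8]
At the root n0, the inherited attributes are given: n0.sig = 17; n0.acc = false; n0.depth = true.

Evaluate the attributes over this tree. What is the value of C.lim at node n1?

1. n0.sig = 17  [given at root]
2. n0.acc = false  [given at root]
3. n0.depth = true  [given at root]
4. n2.val = false  [false]
5. n2.pre = 30  [30]
6. n3.val = false  [B₀.pre > 30]
7. n3.pre = -6  [-6]
8. n5.live = 25  [terminal]
9. n6.env = 2  [terminal]
10. n4.hot = "xn"  ["xn"]
11. n4.lim = 22  [h.live * -2 + 72]
12. n7.sig = 2  [C.lim - 20]
13. n7.acc = false  [B.val == true]
14. n7.depth = true  [not B.val]
15. n8.ok = -8  [terminal]
16. n7.hot = "qw"  ["qw"]
17. n3.sig = "xnqw"  [C.hot ++ S.hot]
18. n3.idx = -4  [len(S.hot) - 6]
19. n2.sig = "xnqwy"  [B₁.sig ++ "y"]
20. n2.idx = 9  [B₁.idx + 13]
21. n1.hot = "vn"  ["vn"]
22. n1.lim = 12  [B.idx * 2 - 6]
23. n0.hot = "k"  [if S.acc then C.hot else "k"]

12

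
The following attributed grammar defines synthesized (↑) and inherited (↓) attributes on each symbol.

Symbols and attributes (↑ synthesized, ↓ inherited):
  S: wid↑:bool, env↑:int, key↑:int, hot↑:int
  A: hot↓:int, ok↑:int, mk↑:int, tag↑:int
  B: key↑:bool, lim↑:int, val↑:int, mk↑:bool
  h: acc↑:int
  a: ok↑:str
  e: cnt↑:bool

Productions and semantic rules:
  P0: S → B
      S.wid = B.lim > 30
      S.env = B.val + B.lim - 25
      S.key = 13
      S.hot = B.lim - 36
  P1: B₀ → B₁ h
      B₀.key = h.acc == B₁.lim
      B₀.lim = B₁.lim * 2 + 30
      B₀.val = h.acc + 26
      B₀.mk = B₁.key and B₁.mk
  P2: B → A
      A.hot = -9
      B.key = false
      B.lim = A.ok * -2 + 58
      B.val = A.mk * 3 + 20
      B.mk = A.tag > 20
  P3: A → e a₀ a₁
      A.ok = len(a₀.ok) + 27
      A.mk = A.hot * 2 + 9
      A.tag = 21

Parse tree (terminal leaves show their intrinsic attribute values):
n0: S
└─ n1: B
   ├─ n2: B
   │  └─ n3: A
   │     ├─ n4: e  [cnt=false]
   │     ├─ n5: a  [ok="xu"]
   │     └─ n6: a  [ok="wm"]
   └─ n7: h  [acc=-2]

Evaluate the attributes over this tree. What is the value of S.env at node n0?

29

1. n3.hot = -9  [-9]
2. n4.cnt = false  [terminal]
3. n5.ok = "xu"  [terminal]
4. n6.ok = "wm"  [terminal]
5. n3.ok = 29  [len(a₀.ok) + 27]
6. n3.mk = -9  [A.hot * 2 + 9]
7. n3.tag = 21  [21]
8. n2.key = false  [false]
9. n2.lim = 0  [A.ok * -2 + 58]
10. n2.val = -7  [A.mk * 3 + 20]
11. n2.mk = true  [A.tag > 20]
12. n7.acc = -2  [terminal]
13. n1.key = false  [h.acc == B₁.lim]
14. n1.lim = 30  [B₁.lim * 2 + 30]
15. n1.val = 24  [h.acc + 26]
16. n1.mk = false  [B₁.key and B₁.mk]
17. n0.wid = false  [B.lim > 30]
18. n0.env = 29  [B.val + B.lim - 25]
19. n0.key = 13  [13]
20. n0.hot = -6  [B.lim - 36]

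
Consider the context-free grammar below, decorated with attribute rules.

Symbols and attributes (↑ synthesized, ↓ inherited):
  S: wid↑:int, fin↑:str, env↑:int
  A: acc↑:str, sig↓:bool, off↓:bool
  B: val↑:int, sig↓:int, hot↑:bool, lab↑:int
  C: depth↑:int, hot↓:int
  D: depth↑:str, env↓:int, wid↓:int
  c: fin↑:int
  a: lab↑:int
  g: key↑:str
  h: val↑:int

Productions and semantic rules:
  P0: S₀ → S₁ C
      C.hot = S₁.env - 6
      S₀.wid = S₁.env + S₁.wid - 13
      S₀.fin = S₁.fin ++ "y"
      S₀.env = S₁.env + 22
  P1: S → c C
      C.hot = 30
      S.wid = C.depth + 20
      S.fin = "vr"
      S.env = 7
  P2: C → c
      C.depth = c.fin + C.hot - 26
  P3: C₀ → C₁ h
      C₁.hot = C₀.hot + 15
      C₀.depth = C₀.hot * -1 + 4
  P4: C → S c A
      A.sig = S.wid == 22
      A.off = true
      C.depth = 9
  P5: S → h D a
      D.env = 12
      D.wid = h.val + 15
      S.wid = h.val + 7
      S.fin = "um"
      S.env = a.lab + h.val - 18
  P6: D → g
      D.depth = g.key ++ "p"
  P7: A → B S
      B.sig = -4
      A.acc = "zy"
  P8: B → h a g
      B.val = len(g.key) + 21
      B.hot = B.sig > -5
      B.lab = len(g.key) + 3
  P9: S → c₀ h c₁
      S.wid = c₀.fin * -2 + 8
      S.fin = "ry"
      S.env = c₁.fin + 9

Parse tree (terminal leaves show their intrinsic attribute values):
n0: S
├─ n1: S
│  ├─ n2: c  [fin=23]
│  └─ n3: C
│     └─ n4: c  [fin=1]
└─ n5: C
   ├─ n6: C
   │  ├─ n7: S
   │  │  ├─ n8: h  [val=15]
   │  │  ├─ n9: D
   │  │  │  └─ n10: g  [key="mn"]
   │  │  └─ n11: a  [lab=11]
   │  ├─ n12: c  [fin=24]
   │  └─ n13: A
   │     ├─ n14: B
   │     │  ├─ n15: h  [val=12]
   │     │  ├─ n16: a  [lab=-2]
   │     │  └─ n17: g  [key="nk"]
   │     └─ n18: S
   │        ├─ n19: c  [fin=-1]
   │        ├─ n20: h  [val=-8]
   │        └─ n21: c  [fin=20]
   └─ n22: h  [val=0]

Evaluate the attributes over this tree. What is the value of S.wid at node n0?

1. n2.fin = 23  [terminal]
2. n3.hot = 30  [30]
3. n4.fin = 1  [terminal]
4. n3.depth = 5  [c.fin + C.hot - 26]
5. n1.wid = 25  [C.depth + 20]
6. n1.fin = "vr"  ["vr"]
7. n1.env = 7  [7]
8. n5.hot = 1  [S₁.env - 6]
9. n6.hot = 16  [C₀.hot + 15]
10. n8.val = 15  [terminal]
11. n9.env = 12  [12]
12. n9.wid = 30  [h.val + 15]
13. n10.key = "mn"  [terminal]
14. n9.depth = "mnp"  [g.key ++ "p"]
15. n11.lab = 11  [terminal]
16. n7.wid = 22  [h.val + 7]
17. n7.fin = "um"  ["um"]
18. n7.env = 8  [a.lab + h.val - 18]
19. n12.fin = 24  [terminal]
20. n13.sig = true  [S.wid == 22]
21. n13.off = true  [true]
22. n14.sig = -4  [-4]
23. n15.val = 12  [terminal]
24. n16.lab = -2  [terminal]
25. n17.key = "nk"  [terminal]
26. n14.val = 23  [len(g.key) + 21]
27. n14.hot = true  [B.sig > -5]
28. n14.lab = 5  [len(g.key) + 3]
29. n19.fin = -1  [terminal]
30. n20.val = -8  [terminal]
31. n21.fin = 20  [terminal]
32. n18.wid = 10  [c₀.fin * -2 + 8]
33. n18.fin = "ry"  ["ry"]
34. n18.env = 29  [c₁.fin + 9]
35. n13.acc = "zy"  ["zy"]
36. n6.depth = 9  [9]
37. n22.val = 0  [terminal]
38. n5.depth = 3  [C₀.hot * -1 + 4]
39. n0.wid = 19  [S₁.env + S₁.wid - 13]
40. n0.fin = "vry"  [S₁.fin ++ "y"]
41. n0.env = 29  [S₁.env + 22]

19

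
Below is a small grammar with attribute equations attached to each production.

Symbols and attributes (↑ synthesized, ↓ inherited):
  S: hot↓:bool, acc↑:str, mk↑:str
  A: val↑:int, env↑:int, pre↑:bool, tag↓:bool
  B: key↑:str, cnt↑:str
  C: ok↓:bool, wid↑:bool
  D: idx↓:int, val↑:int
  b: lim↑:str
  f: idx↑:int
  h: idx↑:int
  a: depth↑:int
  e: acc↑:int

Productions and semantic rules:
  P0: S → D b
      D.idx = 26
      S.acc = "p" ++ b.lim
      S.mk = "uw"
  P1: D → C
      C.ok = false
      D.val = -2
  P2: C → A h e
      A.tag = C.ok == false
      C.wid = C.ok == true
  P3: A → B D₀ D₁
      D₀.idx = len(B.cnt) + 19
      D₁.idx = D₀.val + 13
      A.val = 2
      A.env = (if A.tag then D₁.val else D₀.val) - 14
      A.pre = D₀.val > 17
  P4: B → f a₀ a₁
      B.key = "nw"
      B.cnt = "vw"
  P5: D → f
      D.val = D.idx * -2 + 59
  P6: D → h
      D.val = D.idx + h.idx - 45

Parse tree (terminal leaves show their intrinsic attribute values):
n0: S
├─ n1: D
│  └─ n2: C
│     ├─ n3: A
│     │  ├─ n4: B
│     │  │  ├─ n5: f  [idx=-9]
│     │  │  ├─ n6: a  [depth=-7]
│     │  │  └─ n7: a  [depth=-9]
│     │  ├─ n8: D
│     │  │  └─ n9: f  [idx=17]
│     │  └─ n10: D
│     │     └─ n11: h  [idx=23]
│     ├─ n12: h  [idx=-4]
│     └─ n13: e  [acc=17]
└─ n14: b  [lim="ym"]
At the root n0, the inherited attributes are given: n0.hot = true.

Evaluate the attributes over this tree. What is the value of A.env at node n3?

-6

1. n0.hot = true  [given at root]
2. n1.idx = 26  [26]
3. n2.ok = false  [false]
4. n3.tag = true  [C.ok == false]
5. n5.idx = -9  [terminal]
6. n6.depth = -7  [terminal]
7. n7.depth = -9  [terminal]
8. n4.key = "nw"  ["nw"]
9. n4.cnt = "vw"  ["vw"]
10. n8.idx = 21  [len(B.cnt) + 19]
11. n9.idx = 17  [terminal]
12. n8.val = 17  [D.idx * -2 + 59]
13. n10.idx = 30  [D₀.val + 13]
14. n11.idx = 23  [terminal]
15. n10.val = 8  [D.idx + h.idx - 45]
16. n3.val = 2  [2]
17. n3.env = -6  [(if A.tag then D₁.val else D₀.val) - 14]
18. n3.pre = false  [D₀.val > 17]
19. n12.idx = -4  [terminal]
20. n13.acc = 17  [terminal]
21. n2.wid = false  [C.ok == true]
22. n1.val = -2  [-2]
23. n14.lim = "ym"  [terminal]
24. n0.acc = "pym"  ["p" ++ b.lim]
25. n0.mk = "uw"  ["uw"]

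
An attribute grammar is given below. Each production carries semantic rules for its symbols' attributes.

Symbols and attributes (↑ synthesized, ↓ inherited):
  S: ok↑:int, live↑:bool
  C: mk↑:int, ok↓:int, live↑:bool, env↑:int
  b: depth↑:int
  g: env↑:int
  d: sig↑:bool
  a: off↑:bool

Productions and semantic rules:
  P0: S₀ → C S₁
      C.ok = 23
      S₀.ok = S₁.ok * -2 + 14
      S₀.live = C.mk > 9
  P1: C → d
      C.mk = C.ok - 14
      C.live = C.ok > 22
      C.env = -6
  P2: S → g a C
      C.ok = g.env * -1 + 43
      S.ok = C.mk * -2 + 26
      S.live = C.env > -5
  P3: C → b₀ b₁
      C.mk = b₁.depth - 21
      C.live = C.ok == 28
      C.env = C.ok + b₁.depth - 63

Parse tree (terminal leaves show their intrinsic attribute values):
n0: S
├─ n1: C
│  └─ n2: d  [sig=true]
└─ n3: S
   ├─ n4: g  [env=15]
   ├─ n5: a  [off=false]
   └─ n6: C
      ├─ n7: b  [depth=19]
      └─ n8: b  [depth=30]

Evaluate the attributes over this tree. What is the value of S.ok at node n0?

1. n1.ok = 23  [23]
2. n2.sig = true  [terminal]
3. n1.mk = 9  [C.ok - 14]
4. n1.live = true  [C.ok > 22]
5. n1.env = -6  [-6]
6. n4.env = 15  [terminal]
7. n5.off = false  [terminal]
8. n6.ok = 28  [g.env * -1 + 43]
9. n7.depth = 19  [terminal]
10. n8.depth = 30  [terminal]
11. n6.mk = 9  [b₁.depth - 21]
12. n6.live = true  [C.ok == 28]
13. n6.env = -5  [C.ok + b₁.depth - 63]
14. n3.ok = 8  [C.mk * -2 + 26]
15. n3.live = false  [C.env > -5]
16. n0.ok = -2  [S₁.ok * -2 + 14]
17. n0.live = false  [C.mk > 9]

-2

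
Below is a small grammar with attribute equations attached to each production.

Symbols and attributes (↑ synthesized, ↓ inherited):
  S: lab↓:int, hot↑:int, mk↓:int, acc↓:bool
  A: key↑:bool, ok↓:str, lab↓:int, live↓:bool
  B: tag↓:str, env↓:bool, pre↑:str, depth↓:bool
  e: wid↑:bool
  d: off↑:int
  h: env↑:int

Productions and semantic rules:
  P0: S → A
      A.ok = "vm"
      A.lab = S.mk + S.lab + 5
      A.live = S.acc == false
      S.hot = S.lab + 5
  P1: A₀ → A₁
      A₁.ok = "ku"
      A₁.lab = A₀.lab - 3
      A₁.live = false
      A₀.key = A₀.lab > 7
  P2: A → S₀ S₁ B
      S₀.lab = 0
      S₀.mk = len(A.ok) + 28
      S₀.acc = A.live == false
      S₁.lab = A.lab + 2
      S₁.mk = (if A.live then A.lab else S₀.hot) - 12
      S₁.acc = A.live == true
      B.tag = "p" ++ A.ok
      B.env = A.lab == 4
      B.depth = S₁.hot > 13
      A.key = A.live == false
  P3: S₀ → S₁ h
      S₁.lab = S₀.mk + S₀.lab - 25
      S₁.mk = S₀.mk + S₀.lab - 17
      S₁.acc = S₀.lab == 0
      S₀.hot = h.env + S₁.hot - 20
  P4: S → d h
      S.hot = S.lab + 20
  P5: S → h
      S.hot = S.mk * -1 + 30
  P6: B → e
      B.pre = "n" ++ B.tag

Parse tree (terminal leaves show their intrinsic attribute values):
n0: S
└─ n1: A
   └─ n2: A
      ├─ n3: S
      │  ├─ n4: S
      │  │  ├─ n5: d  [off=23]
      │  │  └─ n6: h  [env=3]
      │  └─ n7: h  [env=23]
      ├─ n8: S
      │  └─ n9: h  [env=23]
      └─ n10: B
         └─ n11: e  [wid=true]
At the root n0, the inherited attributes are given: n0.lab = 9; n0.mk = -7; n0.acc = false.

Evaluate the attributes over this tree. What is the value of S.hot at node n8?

1. n0.lab = 9  [given at root]
2. n0.mk = -7  [given at root]
3. n0.acc = false  [given at root]
4. n1.ok = "vm"  ["vm"]
5. n1.lab = 7  [S.mk + S.lab + 5]
6. n1.live = true  [S.acc == false]
7. n2.ok = "ku"  ["ku"]
8. n2.lab = 4  [A₀.lab - 3]
9. n2.live = false  [false]
10. n3.lab = 0  [0]
11. n3.mk = 30  [len(A.ok) + 28]
12. n3.acc = true  [A.live == false]
13. n4.lab = 5  [S₀.mk + S₀.lab - 25]
14. n4.mk = 13  [S₀.mk + S₀.lab - 17]
15. n4.acc = true  [S₀.lab == 0]
16. n5.off = 23  [terminal]
17. n6.env = 3  [terminal]
18. n4.hot = 25  [S.lab + 20]
19. n7.env = 23  [terminal]
20. n3.hot = 28  [h.env + S₁.hot - 20]
21. n8.lab = 6  [A.lab + 2]
22. n8.mk = 16  [(if A.live then A.lab else S₀.hot) - 12]
23. n8.acc = false  [A.live == true]
24. n9.env = 23  [terminal]
25. n8.hot = 14  [S.mk * -1 + 30]
26. n10.tag = "pku"  ["p" ++ A.ok]
27. n10.env = true  [A.lab == 4]
28. n10.depth = true  [S₁.hot > 13]
29. n11.wid = true  [terminal]
30. n10.pre = "npku"  ["n" ++ B.tag]
31. n2.key = true  [A.live == false]
32. n1.key = false  [A₀.lab > 7]
33. n0.hot = 14  [S.lab + 5]

14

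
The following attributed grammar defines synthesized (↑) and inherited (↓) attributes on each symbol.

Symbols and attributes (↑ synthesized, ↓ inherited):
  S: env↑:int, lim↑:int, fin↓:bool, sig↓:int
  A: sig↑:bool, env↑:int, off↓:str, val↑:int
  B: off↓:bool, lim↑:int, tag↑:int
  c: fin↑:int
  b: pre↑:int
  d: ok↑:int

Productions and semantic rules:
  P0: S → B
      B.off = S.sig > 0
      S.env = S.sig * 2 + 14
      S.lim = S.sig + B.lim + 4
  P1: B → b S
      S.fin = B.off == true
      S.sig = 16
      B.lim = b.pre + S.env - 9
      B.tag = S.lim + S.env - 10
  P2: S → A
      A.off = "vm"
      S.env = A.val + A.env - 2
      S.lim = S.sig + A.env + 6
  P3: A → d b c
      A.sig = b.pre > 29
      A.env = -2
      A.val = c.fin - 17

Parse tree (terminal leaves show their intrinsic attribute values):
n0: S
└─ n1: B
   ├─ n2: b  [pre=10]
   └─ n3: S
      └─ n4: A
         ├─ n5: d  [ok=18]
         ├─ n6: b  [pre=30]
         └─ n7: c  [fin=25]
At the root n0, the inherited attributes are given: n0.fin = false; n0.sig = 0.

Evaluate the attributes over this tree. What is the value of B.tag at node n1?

1. n0.fin = false  [given at root]
2. n0.sig = 0  [given at root]
3. n1.off = false  [S.sig > 0]
4. n2.pre = 10  [terminal]
5. n3.fin = false  [B.off == true]
6. n3.sig = 16  [16]
7. n4.off = "vm"  ["vm"]
8. n5.ok = 18  [terminal]
9. n6.pre = 30  [terminal]
10. n7.fin = 25  [terminal]
11. n4.sig = true  [b.pre > 29]
12. n4.env = -2  [-2]
13. n4.val = 8  [c.fin - 17]
14. n3.env = 4  [A.val + A.env - 2]
15. n3.lim = 20  [S.sig + A.env + 6]
16. n1.lim = 5  [b.pre + S.env - 9]
17. n1.tag = 14  [S.lim + S.env - 10]
18. n0.env = 14  [S.sig * 2 + 14]
19. n0.lim = 9  [S.sig + B.lim + 4]

14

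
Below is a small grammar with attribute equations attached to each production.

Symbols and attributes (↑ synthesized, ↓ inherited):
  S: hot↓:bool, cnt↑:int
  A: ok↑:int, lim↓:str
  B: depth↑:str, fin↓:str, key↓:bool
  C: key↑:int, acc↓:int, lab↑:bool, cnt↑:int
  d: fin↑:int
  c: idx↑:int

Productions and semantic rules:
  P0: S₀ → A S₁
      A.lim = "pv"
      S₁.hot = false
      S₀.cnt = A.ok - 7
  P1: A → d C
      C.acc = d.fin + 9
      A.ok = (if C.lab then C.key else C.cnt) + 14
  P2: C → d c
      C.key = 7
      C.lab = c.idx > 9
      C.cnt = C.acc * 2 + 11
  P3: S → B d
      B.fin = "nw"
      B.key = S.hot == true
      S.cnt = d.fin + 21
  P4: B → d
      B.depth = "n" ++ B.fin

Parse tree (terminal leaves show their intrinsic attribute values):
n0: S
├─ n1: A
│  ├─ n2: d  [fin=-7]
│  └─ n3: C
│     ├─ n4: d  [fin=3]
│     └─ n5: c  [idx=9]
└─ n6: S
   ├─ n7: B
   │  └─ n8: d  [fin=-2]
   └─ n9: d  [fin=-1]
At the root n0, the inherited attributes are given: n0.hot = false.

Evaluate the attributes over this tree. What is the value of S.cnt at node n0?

1. n0.hot = false  [given at root]
2. n1.lim = "pv"  ["pv"]
3. n2.fin = -7  [terminal]
4. n3.acc = 2  [d.fin + 9]
5. n4.fin = 3  [terminal]
6. n5.idx = 9  [terminal]
7. n3.key = 7  [7]
8. n3.lab = false  [c.idx > 9]
9. n3.cnt = 15  [C.acc * 2 + 11]
10. n1.ok = 29  [(if C.lab then C.key else C.cnt) + 14]
11. n6.hot = false  [false]
12. n7.fin = "nw"  ["nw"]
13. n7.key = false  [S.hot == true]
14. n8.fin = -2  [terminal]
15. n7.depth = "nnw"  ["n" ++ B.fin]
16. n9.fin = -1  [terminal]
17. n6.cnt = 20  [d.fin + 21]
18. n0.cnt = 22  [A.ok - 7]

22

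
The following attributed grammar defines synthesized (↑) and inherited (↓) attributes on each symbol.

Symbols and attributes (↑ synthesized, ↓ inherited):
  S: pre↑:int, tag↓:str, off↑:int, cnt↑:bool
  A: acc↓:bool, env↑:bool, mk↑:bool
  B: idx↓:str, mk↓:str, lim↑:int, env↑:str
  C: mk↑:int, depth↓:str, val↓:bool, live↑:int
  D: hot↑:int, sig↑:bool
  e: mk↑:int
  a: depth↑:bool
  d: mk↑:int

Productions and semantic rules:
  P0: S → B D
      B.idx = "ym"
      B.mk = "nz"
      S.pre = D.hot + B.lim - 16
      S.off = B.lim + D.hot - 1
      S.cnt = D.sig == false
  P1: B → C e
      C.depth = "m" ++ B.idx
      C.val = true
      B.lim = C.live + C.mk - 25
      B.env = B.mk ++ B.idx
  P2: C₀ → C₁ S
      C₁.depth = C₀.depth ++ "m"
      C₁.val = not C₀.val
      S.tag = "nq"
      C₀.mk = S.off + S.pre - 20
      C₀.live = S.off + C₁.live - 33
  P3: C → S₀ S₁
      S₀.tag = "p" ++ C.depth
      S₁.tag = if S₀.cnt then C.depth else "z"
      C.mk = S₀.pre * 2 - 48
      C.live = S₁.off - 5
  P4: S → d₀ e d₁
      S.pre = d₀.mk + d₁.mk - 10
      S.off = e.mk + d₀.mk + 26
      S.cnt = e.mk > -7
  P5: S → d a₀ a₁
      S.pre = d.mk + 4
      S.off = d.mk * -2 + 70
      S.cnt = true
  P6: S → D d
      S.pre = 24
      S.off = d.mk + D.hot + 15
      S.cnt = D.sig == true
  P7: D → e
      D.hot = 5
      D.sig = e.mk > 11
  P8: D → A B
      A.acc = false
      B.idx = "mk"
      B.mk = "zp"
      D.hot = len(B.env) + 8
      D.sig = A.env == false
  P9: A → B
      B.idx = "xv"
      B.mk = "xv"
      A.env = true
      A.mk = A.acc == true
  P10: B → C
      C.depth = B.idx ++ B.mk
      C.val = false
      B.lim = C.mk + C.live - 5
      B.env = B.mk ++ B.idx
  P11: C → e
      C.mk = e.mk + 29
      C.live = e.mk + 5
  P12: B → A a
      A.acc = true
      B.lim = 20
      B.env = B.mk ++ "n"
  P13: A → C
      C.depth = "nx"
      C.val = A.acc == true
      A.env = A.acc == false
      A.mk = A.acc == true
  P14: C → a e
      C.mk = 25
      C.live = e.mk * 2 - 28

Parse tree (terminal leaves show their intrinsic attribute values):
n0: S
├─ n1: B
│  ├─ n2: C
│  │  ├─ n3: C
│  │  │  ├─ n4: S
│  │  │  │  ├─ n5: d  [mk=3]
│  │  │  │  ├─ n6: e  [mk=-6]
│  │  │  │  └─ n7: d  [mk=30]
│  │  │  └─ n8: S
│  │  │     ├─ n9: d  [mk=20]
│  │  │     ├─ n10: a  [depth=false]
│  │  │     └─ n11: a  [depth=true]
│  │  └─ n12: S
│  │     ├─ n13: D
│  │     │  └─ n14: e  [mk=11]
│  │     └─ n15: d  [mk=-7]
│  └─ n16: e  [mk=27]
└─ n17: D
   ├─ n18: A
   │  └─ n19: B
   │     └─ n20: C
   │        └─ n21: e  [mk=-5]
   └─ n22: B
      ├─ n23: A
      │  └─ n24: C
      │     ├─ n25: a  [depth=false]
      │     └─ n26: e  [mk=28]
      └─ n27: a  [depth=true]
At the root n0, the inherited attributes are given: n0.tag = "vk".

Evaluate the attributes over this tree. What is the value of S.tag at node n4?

"pmymm"

1. n0.tag = "vk"  [given at root]
2. n1.idx = "ym"  ["ym"]
3. n1.mk = "nz"  ["nz"]
4. n2.depth = "mym"  ["m" ++ B.idx]
5. n2.val = true  [true]
6. n3.depth = "mymm"  [C₀.depth ++ "m"]
7. n3.val = false  [not C₀.val]
8. n4.tag = "pmymm"  ["p" ++ C.depth]
9. n5.mk = 3  [terminal]
10. n6.mk = -6  [terminal]
11. n7.mk = 30  [terminal]
12. n4.pre = 23  [d₀.mk + d₁.mk - 10]
13. n4.off = 23  [e.mk + d₀.mk + 26]
14. n4.cnt = true  [e.mk > -7]
15. n8.tag = "mymm"  [if S₀.cnt then C.depth else "z"]
16. n9.mk = 20  [terminal]
17. n10.depth = false  [terminal]
18. n11.depth = true  [terminal]
19. n8.pre = 24  [d.mk + 4]
20. n8.off = 30  [d.mk * -2 + 70]
21. n8.cnt = true  [true]
22. n3.mk = -2  [S₀.pre * 2 - 48]
23. n3.live = 25  [S₁.off - 5]
24. n12.tag = "nq"  ["nq"]
25. n14.mk = 11  [terminal]
26. n13.hot = 5  [5]
27. n13.sig = false  [e.mk > 11]
28. n15.mk = -7  [terminal]
29. n12.pre = 24  [24]
30. n12.off = 13  [d.mk + D.hot + 15]
31. n12.cnt = false  [D.sig == true]
32. n2.mk = 17  [S.off + S.pre - 20]
33. n2.live = 5  [S.off + C₁.live - 33]
34. n16.mk = 27  [terminal]
35. n1.lim = -3  [C.live + C.mk - 25]
36. n1.env = "nzym"  [B.mk ++ B.idx]
37. n18.acc = false  [false]
38. n19.idx = "xv"  ["xv"]
39. n19.mk = "xv"  ["xv"]
40. n20.depth = "xvxv"  [B.idx ++ B.mk]
41. n20.val = false  [false]
42. n21.mk = -5  [terminal]
43. n20.mk = 24  [e.mk + 29]
44. n20.live = 0  [e.mk + 5]
45. n19.lim = 19  [C.mk + C.live - 5]
46. n19.env = "xvxv"  [B.mk ++ B.idx]
47. n18.env = true  [true]
48. n18.mk = false  [A.acc == true]
49. n22.idx = "mk"  ["mk"]
50. n22.mk = "zp"  ["zp"]
51. n23.acc = true  [true]
52. n24.depth = "nx"  ["nx"]
53. n24.val = true  [A.acc == true]
54. n25.depth = false  [terminal]
55. n26.mk = 28  [terminal]
56. n24.mk = 25  [25]
57. n24.live = 28  [e.mk * 2 - 28]
58. n23.env = false  [A.acc == false]
59. n23.mk = true  [A.acc == true]
60. n27.depth = true  [terminal]
61. n22.lim = 20  [20]
62. n22.env = "zpn"  [B.mk ++ "n"]
63. n17.hot = 11  [len(B.env) + 8]
64. n17.sig = false  [A.env == false]
65. n0.pre = -8  [D.hot + B.lim - 16]
66. n0.off = 7  [B.lim + D.hot - 1]
67. n0.cnt = true  [D.sig == false]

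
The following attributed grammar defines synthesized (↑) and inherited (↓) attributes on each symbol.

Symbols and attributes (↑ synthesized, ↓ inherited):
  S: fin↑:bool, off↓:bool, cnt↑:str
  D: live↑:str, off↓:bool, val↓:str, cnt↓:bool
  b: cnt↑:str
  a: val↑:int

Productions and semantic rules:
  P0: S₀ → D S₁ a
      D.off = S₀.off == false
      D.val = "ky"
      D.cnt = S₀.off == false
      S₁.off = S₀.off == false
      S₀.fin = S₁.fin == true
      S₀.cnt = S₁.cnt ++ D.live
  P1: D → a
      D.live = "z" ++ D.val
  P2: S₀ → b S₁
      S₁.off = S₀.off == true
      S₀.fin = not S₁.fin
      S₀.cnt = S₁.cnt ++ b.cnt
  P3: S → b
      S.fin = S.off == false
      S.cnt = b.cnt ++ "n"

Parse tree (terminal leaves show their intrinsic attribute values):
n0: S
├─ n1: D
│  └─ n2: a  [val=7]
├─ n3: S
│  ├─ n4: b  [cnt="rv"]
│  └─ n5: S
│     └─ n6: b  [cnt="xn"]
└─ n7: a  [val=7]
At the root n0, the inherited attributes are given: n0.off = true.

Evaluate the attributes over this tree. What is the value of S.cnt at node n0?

"xnnrvzky"

1. n0.off = true  [given at root]
2. n1.off = false  [S₀.off == false]
3. n1.val = "ky"  ["ky"]
4. n1.cnt = false  [S₀.off == false]
5. n2.val = 7  [terminal]
6. n1.live = "zky"  ["z" ++ D.val]
7. n3.off = false  [S₀.off == false]
8. n4.cnt = "rv"  [terminal]
9. n5.off = false  [S₀.off == true]
10. n6.cnt = "xn"  [terminal]
11. n5.fin = true  [S.off == false]
12. n5.cnt = "xnn"  [b.cnt ++ "n"]
13. n3.fin = false  [not S₁.fin]
14. n3.cnt = "xnnrv"  [S₁.cnt ++ b.cnt]
15. n7.val = 7  [terminal]
16. n0.fin = false  [S₁.fin == true]
17. n0.cnt = "xnnrvzky"  [S₁.cnt ++ D.live]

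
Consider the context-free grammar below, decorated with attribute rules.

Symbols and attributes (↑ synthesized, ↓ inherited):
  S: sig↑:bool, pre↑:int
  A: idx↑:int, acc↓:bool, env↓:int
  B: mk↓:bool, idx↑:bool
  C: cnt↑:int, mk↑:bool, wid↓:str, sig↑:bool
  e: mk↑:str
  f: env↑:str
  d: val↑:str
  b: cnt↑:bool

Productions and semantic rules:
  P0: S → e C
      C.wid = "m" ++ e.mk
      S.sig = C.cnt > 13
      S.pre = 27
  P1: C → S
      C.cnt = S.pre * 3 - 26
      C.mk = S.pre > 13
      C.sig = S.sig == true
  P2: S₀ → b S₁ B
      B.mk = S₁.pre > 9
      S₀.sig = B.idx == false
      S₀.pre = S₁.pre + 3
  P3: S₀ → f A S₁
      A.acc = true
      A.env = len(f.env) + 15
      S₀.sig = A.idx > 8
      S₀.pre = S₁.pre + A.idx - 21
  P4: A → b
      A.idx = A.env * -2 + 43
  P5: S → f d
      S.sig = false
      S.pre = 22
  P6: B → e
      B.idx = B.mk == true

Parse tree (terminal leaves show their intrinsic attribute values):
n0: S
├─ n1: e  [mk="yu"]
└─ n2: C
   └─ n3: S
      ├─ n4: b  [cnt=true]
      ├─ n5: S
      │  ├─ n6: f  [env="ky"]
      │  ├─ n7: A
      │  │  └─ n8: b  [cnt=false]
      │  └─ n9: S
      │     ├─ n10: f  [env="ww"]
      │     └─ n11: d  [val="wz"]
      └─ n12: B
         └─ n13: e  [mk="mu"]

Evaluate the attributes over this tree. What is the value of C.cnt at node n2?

1. n1.mk = "yu"  [terminal]
2. n2.wid = "myu"  ["m" ++ e.mk]
3. n4.cnt = true  [terminal]
4. n6.env = "ky"  [terminal]
5. n7.acc = true  [true]
6. n7.env = 17  [len(f.env) + 15]
7. n8.cnt = false  [terminal]
8. n7.idx = 9  [A.env * -2 + 43]
9. n10.env = "ww"  [terminal]
10. n11.val = "wz"  [terminal]
11. n9.sig = false  [false]
12. n9.pre = 22  [22]
13. n5.sig = true  [A.idx > 8]
14. n5.pre = 10  [S₁.pre + A.idx - 21]
15. n12.mk = true  [S₁.pre > 9]
16. n13.mk = "mu"  [terminal]
17. n12.idx = true  [B.mk == true]
18. n3.sig = false  [B.idx == false]
19. n3.pre = 13  [S₁.pre + 3]
20. n2.cnt = 13  [S.pre * 3 - 26]
21. n2.mk = false  [S.pre > 13]
22. n2.sig = false  [S.sig == true]
23. n0.sig = false  [C.cnt > 13]
24. n0.pre = 27  [27]

13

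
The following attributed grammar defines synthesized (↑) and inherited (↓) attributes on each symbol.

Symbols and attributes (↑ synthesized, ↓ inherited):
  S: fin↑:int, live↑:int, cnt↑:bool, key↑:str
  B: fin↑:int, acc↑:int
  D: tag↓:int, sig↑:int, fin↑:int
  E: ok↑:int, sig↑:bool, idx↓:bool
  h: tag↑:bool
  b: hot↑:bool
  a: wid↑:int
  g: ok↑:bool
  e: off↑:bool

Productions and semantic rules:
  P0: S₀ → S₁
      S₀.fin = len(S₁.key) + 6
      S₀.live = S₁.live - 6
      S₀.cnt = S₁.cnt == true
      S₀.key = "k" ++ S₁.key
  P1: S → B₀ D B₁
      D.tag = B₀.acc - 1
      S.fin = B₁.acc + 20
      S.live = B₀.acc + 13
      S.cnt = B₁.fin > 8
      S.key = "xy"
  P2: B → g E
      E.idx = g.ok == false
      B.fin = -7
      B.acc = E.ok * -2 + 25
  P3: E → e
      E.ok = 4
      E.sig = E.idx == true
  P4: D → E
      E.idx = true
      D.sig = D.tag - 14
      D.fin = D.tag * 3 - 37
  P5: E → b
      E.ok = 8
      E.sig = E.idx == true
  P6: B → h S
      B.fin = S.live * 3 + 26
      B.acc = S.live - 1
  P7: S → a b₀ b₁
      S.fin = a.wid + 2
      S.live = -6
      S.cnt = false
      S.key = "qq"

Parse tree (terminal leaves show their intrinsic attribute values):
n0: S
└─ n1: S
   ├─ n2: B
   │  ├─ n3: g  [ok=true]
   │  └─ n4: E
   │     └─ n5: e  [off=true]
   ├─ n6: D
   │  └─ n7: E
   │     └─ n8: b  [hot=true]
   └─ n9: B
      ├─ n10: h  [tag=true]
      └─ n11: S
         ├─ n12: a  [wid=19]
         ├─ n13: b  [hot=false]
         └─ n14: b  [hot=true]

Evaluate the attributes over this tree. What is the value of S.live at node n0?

24

1. n3.ok = true  [terminal]
2. n4.idx = false  [g.ok == false]
3. n5.off = true  [terminal]
4. n4.ok = 4  [4]
5. n4.sig = false  [E.idx == true]
6. n2.fin = -7  [-7]
7. n2.acc = 17  [E.ok * -2 + 25]
8. n6.tag = 16  [B₀.acc - 1]
9. n7.idx = true  [true]
10. n8.hot = true  [terminal]
11. n7.ok = 8  [8]
12. n7.sig = true  [E.idx == true]
13. n6.sig = 2  [D.tag - 14]
14. n6.fin = 11  [D.tag * 3 - 37]
15. n10.tag = true  [terminal]
16. n12.wid = 19  [terminal]
17. n13.hot = false  [terminal]
18. n14.hot = true  [terminal]
19. n11.fin = 21  [a.wid + 2]
20. n11.live = -6  [-6]
21. n11.cnt = false  [false]
22. n11.key = "qq"  ["qq"]
23. n9.fin = 8  [S.live * 3 + 26]
24. n9.acc = -7  [S.live - 1]
25. n1.fin = 13  [B₁.acc + 20]
26. n1.live = 30  [B₀.acc + 13]
27. n1.cnt = false  [B₁.fin > 8]
28. n1.key = "xy"  ["xy"]
29. n0.fin = 8  [len(S₁.key) + 6]
30. n0.live = 24  [S₁.live - 6]
31. n0.cnt = false  [S₁.cnt == true]
32. n0.key = "kxy"  ["k" ++ S₁.key]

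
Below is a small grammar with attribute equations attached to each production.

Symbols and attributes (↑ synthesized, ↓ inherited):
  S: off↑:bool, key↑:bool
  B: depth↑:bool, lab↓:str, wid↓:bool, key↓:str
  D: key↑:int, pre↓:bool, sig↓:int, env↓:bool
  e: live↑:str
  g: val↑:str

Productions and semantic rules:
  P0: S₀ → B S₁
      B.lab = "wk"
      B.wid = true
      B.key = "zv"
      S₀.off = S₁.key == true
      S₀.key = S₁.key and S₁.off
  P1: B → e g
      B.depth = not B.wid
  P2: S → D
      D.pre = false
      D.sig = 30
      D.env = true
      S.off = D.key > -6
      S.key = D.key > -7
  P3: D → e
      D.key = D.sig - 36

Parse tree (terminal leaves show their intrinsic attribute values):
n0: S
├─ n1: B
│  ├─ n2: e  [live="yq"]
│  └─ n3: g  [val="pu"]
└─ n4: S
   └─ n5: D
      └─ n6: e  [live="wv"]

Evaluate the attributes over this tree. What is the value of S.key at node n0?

1. n1.lab = "wk"  ["wk"]
2. n1.wid = true  [true]
3. n1.key = "zv"  ["zv"]
4. n2.live = "yq"  [terminal]
5. n3.val = "pu"  [terminal]
6. n1.depth = false  [not B.wid]
7. n5.pre = false  [false]
8. n5.sig = 30  [30]
9. n5.env = true  [true]
10. n6.live = "wv"  [terminal]
11. n5.key = -6  [D.sig - 36]
12. n4.off = false  [D.key > -6]
13. n4.key = true  [D.key > -7]
14. n0.off = true  [S₁.key == true]
15. n0.key = false  [S₁.key and S₁.off]

false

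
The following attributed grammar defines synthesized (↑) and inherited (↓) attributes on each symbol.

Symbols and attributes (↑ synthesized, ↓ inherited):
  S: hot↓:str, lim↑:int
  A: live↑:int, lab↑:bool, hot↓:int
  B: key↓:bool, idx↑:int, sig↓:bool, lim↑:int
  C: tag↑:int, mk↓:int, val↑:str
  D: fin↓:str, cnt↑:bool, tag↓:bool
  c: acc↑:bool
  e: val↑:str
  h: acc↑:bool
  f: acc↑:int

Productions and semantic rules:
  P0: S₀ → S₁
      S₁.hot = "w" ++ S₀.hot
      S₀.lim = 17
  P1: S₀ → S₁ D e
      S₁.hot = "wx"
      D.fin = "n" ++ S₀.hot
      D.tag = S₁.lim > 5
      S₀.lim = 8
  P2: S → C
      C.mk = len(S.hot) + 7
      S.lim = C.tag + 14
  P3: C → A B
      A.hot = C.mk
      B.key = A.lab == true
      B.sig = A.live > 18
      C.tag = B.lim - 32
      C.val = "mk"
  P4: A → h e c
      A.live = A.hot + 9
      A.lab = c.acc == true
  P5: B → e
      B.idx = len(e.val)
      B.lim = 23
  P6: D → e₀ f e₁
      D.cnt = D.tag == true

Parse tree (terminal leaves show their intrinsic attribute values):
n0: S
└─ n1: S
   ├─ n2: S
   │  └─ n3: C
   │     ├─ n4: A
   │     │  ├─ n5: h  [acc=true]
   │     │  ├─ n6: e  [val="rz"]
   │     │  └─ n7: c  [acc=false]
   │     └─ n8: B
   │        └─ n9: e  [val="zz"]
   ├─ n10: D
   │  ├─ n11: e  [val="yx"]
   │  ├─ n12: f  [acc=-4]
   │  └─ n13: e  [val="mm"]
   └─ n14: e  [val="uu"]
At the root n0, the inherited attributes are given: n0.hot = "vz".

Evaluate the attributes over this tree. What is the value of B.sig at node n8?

false

1. n0.hot = "vz"  [given at root]
2. n1.hot = "wvz"  ["w" ++ S₀.hot]
3. n2.hot = "wx"  ["wx"]
4. n3.mk = 9  [len(S.hot) + 7]
5. n4.hot = 9  [C.mk]
6. n5.acc = true  [terminal]
7. n6.val = "rz"  [terminal]
8. n7.acc = false  [terminal]
9. n4.live = 18  [A.hot + 9]
10. n4.lab = false  [c.acc == true]
11. n8.key = false  [A.lab == true]
12. n8.sig = false  [A.live > 18]
13. n9.val = "zz"  [terminal]
14. n8.idx = 2  [len(e.val)]
15. n8.lim = 23  [23]
16. n3.tag = -9  [B.lim - 32]
17. n3.val = "mk"  ["mk"]
18. n2.lim = 5  [C.tag + 14]
19. n10.fin = "nwvz"  ["n" ++ S₀.hot]
20. n10.tag = false  [S₁.lim > 5]
21. n11.val = "yx"  [terminal]
22. n12.acc = -4  [terminal]
23. n13.val = "mm"  [terminal]
24. n10.cnt = false  [D.tag == true]
25. n14.val = "uu"  [terminal]
26. n1.lim = 8  [8]
27. n0.lim = 17  [17]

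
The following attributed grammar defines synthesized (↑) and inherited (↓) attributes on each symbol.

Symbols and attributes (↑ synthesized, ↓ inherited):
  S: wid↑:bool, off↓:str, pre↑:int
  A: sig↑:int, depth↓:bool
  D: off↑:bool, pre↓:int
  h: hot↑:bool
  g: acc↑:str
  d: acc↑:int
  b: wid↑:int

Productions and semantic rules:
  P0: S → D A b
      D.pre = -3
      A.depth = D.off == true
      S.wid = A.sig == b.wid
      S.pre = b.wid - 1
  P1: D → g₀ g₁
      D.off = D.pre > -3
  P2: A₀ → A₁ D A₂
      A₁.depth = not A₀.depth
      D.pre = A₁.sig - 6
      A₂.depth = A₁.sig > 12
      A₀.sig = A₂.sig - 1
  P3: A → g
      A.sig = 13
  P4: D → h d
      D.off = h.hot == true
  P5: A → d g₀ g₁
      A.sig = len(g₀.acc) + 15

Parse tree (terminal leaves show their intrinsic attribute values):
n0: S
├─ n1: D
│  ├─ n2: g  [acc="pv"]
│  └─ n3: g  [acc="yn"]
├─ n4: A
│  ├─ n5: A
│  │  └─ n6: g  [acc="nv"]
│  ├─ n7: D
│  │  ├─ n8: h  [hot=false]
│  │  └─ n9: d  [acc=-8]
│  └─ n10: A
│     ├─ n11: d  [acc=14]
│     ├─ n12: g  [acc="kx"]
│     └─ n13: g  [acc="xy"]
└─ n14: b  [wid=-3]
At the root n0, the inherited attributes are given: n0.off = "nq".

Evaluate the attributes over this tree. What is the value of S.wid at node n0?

1. n0.off = "nq"  [given at root]
2. n1.pre = -3  [-3]
3. n2.acc = "pv"  [terminal]
4. n3.acc = "yn"  [terminal]
5. n1.off = false  [D.pre > -3]
6. n4.depth = false  [D.off == true]
7. n5.depth = true  [not A₀.depth]
8. n6.acc = "nv"  [terminal]
9. n5.sig = 13  [13]
10. n7.pre = 7  [A₁.sig - 6]
11. n8.hot = false  [terminal]
12. n9.acc = -8  [terminal]
13. n7.off = false  [h.hot == true]
14. n10.depth = true  [A₁.sig > 12]
15. n11.acc = 14  [terminal]
16. n12.acc = "kx"  [terminal]
17. n13.acc = "xy"  [terminal]
18. n10.sig = 17  [len(g₀.acc) + 15]
19. n4.sig = 16  [A₂.sig - 1]
20. n14.wid = -3  [terminal]
21. n0.wid = false  [A.sig == b.wid]
22. n0.pre = -4  [b.wid - 1]

false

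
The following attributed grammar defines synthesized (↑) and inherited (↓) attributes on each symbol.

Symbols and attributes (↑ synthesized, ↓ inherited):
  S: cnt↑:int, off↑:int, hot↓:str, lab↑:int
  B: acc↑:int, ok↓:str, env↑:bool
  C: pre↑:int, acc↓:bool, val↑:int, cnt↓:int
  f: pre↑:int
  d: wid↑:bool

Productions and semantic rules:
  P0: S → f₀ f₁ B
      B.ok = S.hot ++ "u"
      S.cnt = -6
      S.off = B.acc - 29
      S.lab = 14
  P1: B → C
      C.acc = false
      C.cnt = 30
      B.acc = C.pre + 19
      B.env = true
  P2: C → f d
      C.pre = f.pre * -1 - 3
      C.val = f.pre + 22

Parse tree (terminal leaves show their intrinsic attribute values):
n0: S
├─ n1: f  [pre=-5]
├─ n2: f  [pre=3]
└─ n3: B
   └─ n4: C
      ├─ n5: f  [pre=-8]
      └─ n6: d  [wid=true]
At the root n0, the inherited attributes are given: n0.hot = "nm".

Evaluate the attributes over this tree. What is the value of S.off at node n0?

1. n0.hot = "nm"  [given at root]
2. n1.pre = -5  [terminal]
3. n2.pre = 3  [terminal]
4. n3.ok = "nmu"  [S.hot ++ "u"]
5. n4.acc = false  [false]
6. n4.cnt = 30  [30]
7. n5.pre = -8  [terminal]
8. n6.wid = true  [terminal]
9. n4.pre = 5  [f.pre * -1 - 3]
10. n4.val = 14  [f.pre + 22]
11. n3.acc = 24  [C.pre + 19]
12. n3.env = true  [true]
13. n0.cnt = -6  [-6]
14. n0.off = -5  [B.acc - 29]
15. n0.lab = 14  [14]

-5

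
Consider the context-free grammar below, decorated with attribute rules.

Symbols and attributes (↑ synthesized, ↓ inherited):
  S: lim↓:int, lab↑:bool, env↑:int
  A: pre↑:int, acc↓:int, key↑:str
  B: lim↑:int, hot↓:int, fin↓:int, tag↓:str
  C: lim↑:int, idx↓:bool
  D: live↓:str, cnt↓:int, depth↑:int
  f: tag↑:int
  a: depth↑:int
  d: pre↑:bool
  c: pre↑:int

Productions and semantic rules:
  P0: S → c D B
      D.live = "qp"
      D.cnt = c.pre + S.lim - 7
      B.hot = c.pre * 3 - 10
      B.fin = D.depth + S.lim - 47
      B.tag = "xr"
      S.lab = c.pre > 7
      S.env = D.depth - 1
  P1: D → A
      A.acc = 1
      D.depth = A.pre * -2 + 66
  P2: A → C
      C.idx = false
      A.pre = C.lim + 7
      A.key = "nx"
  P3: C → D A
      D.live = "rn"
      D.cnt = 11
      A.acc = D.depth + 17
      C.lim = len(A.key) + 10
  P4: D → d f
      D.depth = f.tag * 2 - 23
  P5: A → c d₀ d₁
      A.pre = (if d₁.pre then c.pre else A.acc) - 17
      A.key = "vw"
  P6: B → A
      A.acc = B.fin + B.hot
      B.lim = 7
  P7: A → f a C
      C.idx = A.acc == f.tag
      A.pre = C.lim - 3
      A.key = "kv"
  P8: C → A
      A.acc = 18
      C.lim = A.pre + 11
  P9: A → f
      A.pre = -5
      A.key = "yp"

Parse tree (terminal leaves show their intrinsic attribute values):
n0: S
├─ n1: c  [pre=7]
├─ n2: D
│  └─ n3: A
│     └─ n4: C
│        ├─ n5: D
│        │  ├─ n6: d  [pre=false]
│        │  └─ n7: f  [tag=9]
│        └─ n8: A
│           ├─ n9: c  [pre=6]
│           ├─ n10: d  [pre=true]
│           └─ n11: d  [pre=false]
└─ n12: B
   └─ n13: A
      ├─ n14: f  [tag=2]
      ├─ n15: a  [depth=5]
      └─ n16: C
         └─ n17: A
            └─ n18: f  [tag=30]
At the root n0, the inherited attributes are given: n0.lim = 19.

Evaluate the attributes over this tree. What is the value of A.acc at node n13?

11

1. n0.lim = 19  [given at root]
2. n1.pre = 7  [terminal]
3. n2.live = "qp"  ["qp"]
4. n2.cnt = 19  [c.pre + S.lim - 7]
5. n3.acc = 1  [1]
6. n4.idx = false  [false]
7. n5.live = "rn"  ["rn"]
8. n5.cnt = 11  [11]
9. n6.pre = false  [terminal]
10. n7.tag = 9  [terminal]
11. n5.depth = -5  [f.tag * 2 - 23]
12. n8.acc = 12  [D.depth + 17]
13. n9.pre = 6  [terminal]
14. n10.pre = true  [terminal]
15. n11.pre = false  [terminal]
16. n8.pre = -5  [(if d₁.pre then c.pre else A.acc) - 17]
17. n8.key = "vw"  ["vw"]
18. n4.lim = 12  [len(A.key) + 10]
19. n3.pre = 19  [C.lim + 7]
20. n3.key = "nx"  ["nx"]
21. n2.depth = 28  [A.pre * -2 + 66]
22. n12.hot = 11  [c.pre * 3 - 10]
23. n12.fin = 0  [D.depth + S.lim - 47]
24. n12.tag = "xr"  ["xr"]
25. n13.acc = 11  [B.fin + B.hot]
26. n14.tag = 2  [terminal]
27. n15.depth = 5  [terminal]
28. n16.idx = false  [A.acc == f.tag]
29. n17.acc = 18  [18]
30. n18.tag = 30  [terminal]
31. n17.pre = -5  [-5]
32. n17.key = "yp"  ["yp"]
33. n16.lim = 6  [A.pre + 11]
34. n13.pre = 3  [C.lim - 3]
35. n13.key = "kv"  ["kv"]
36. n12.lim = 7  [7]
37. n0.lab = false  [c.pre > 7]
38. n0.env = 27  [D.depth - 1]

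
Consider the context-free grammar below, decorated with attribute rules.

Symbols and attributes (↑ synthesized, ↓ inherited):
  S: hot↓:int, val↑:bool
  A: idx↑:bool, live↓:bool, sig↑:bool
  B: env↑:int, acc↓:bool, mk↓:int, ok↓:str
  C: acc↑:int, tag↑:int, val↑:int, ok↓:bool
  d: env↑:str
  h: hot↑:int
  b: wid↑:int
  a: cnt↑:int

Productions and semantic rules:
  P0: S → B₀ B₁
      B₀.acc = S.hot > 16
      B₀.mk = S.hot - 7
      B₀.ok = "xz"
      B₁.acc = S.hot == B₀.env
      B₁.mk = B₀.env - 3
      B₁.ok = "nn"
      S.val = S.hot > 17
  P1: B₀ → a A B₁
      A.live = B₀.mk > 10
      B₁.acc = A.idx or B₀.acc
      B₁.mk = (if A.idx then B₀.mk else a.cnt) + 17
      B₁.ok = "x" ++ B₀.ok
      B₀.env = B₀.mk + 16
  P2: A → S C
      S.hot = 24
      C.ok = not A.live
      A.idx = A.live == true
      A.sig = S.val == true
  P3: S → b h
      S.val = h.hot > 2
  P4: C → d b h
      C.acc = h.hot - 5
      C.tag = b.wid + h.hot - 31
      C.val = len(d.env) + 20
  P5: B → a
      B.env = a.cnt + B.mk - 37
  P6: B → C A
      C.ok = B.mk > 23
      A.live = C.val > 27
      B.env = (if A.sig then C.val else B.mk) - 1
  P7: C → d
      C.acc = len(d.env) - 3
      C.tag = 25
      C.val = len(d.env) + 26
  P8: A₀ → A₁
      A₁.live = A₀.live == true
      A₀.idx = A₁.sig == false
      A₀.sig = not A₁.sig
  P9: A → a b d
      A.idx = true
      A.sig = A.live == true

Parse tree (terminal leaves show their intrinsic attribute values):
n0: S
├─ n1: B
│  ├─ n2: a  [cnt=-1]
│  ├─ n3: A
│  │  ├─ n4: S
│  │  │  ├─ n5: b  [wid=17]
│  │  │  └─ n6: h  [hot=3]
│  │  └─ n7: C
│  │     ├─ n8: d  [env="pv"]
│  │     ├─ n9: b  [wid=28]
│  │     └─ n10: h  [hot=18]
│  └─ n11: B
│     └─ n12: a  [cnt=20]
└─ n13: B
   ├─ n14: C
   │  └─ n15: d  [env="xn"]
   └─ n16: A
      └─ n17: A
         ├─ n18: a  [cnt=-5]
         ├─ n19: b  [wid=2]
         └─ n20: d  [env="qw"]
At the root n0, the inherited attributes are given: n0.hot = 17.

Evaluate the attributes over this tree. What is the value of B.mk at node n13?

23

1. n0.hot = 17  [given at root]
2. n1.acc = true  [S.hot > 16]
3. n1.mk = 10  [S.hot - 7]
4. n1.ok = "xz"  ["xz"]
5. n2.cnt = -1  [terminal]
6. n3.live = false  [B₀.mk > 10]
7. n4.hot = 24  [24]
8. n5.wid = 17  [terminal]
9. n6.hot = 3  [terminal]
10. n4.val = true  [h.hot > 2]
11. n7.ok = true  [not A.live]
12. n8.env = "pv"  [terminal]
13. n9.wid = 28  [terminal]
14. n10.hot = 18  [terminal]
15. n7.acc = 13  [h.hot - 5]
16. n7.tag = 15  [b.wid + h.hot - 31]
17. n7.val = 22  [len(d.env) + 20]
18. n3.idx = false  [A.live == true]
19. n3.sig = true  [S.val == true]
20. n11.acc = true  [A.idx or B₀.acc]
21. n11.mk = 16  [(if A.idx then B₀.mk else a.cnt) + 17]
22. n11.ok = "xxz"  ["x" ++ B₀.ok]
23. n12.cnt = 20  [terminal]
24. n11.env = -1  [a.cnt + B.mk - 37]
25. n1.env = 26  [B₀.mk + 16]
26. n13.acc = false  [S.hot == B₀.env]
27. n13.mk = 23  [B₀.env - 3]
28. n13.ok = "nn"  ["nn"]
29. n14.ok = false  [B.mk > 23]
30. n15.env = "xn"  [terminal]
31. n14.acc = -1  [len(d.env) - 3]
32. n14.tag = 25  [25]
33. n14.val = 28  [len(d.env) + 26]
34. n16.live = true  [C.val > 27]
35. n17.live = true  [A₀.live == true]
36. n18.cnt = -5  [terminal]
37. n19.wid = 2  [terminal]
38. n20.env = "qw"  [terminal]
39. n17.idx = true  [true]
40. n17.sig = true  [A.live == true]
41. n16.idx = false  [A₁.sig == false]
42. n16.sig = false  [not A₁.sig]
43. n13.env = 22  [(if A.sig then C.val else B.mk) - 1]
44. n0.val = false  [S.hot > 17]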